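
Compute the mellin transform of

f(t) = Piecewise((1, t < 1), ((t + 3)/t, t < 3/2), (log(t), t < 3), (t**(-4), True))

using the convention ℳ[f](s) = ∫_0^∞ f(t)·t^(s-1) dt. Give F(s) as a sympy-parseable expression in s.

remove the shared t-power first: t on [0, 1); t + 3 on [1, 3/2); t*log(t) on [3/2, 3); …
slice at 1, 3/2, 3, transform all 4 pieces, and sum them
[0, 1) adds the kernel integral of 1
segment [1, 3/2) carries (t + 3)/t; integrate it
segment [3/2, 3) carries log(t); integrate it
piece [3, ∞): integrate t**(-4) against the kernel

2**(1 - s)*(-162*2**(s - 1)*(s - 4)*(s - 1)*(2*s + (s - 1)**2 - 1) - 162*2**(s - 1)*(s - 4)*(2*s + (s - 1)**2 - 1) - 81*3**(s - 1)*s*(s - 4)*(s - 1)**2*log(3) + 81*3**(s - 1)*s*(s - 4)*(s - 1)**2*log(2) - 81*3**(s - 1)*s*(s - 4)*(s - 1)*log(3) + 81*3**(s - 1)*s*(s - 4)*(s - 1)*log(2) + 81*3**(s - 1)*s*(s - 4)*(s - 1) + 243*3**(s - 1)*(s - 4)*(s - 1)*(2*s + (s - 1)**2 - 1) + 162*3**(s - 1)*(s - 4)*(2*s + (s - 1)**2 - 1) + 162*6**(s - 1)*s*(s - 4)*(s - 1)**2*log(3) - 162*6**(s - 1)*s*(s - 4)*(s - 1) + 162*6**(s - 1)*s*(s - 4)*(s - 1)*log(3) - 2*6**(s - 1)*s*(s - 1)*(2*s + (s - 1)**2 - 1))/(54*s*(s - 4)*(s - 1)*(2*s + (s - 1)**2 - 1))
  0 < Re(s) < 4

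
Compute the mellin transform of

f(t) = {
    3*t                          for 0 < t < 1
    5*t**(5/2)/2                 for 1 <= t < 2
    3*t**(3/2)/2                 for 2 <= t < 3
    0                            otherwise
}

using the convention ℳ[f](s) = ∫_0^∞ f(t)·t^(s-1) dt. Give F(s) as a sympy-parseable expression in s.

along the cuts 1, 2, ℳ[f](s) splits into 3 integrals
the [0, 1) slice contributes ∫ 3*t·t^(s-1) dt
the [1, 2) slice contributes ∫ 5*t**(5/2)/2·t^(s-1) dt
for t in [2, 3): the term is ∫ 3*t**(3/2)/2·t^(s-1)

(-3*2**(s + 3/2)*(s + 1)*(2*s + 5) + 5*2**(s + 5/2)*(s + 1)*(2*s + 3) + 3**(s + 5/2)*(s + 1)*(2*s + 5) - 5*(s + 1)*(2*s + 3) + 3*(2*s + 3)*(2*s + 5))/((s + 1)*(2*s + 3)*(2*s + 5))
  Re(s) > -1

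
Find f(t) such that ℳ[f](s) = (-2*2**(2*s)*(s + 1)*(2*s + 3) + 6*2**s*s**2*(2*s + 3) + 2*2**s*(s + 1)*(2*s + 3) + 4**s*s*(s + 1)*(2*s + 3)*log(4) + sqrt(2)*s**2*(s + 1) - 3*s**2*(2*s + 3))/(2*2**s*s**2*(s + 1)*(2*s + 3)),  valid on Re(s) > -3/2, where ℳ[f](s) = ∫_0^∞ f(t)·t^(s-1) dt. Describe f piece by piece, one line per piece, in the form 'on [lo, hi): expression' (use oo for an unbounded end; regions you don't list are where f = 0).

on [0, 1/2): t**(3/2)
on [1/2, 1): 3*t
on [1, 2): log(t)

breakpoints 1/2, 1: one integral from each of the 3 segments
over [0, 1/2), the kernel integral of t**(3/2) enters the sum
the [1/2, 1) slice contributes ∫ 3*t·t^(s-1) dt
over [1, 2), the kernel integral of log(t) enters the sum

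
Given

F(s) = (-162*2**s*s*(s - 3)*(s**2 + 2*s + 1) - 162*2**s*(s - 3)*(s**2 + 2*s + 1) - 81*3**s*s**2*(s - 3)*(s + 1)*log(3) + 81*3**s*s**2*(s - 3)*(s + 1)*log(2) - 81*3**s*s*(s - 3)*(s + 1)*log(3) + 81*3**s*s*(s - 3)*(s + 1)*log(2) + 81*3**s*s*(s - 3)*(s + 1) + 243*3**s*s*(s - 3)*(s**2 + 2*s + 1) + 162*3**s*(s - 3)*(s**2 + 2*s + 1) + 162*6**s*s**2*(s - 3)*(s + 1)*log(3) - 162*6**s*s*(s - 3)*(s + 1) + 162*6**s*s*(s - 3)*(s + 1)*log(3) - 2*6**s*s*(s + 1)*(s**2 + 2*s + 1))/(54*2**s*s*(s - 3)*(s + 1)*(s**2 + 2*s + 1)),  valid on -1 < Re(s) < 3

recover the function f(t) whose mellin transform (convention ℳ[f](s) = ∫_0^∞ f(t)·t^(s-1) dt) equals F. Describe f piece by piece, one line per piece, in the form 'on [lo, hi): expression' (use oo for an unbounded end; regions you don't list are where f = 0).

treat the 4 regions marked off by 1, 3/2, 3 separately and sum
piece [0, 1): integrate t against the kernel
on [1, 3/2) integrate f = (t + 3) against the kernel
segment [3/2, 3) carries t*log(t); integrate it
∫ over [3, ∞) of t**(-3)·t^(s-1) joins the sum

on [0, 1): t
on [1, 3/2): t + 3
on [3/2, 3): t*log(t)
on [3, oo): t**(-3)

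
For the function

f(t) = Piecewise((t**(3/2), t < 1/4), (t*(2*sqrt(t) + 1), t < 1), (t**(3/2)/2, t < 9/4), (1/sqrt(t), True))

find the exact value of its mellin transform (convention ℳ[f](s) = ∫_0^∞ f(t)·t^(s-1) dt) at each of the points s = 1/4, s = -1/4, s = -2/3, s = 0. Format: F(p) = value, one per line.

F(1/4) = -19*sqrt(2)/140 + 58/35 + 305*sqrt(6)/168
F(-1/4) = -13*sqrt(2)/30 + 403*sqrt(6)/540 + 38/15
F(-2/3) = 2**(1/3)*(-2268 + 727*3**(2/3) + 3024*2**(2/3))/1260
F(0) = 33/8

the power substitution comes off first: t**3 on [0, 1/2); t**2*(2*t + 1) on [1/2, 1); t**3/2 on [1, 3/2); …
peel off the shared t-power: t on [0, 1/2); 2*t + 1 on [1/2, 1); t/2 on [1, 3/2); …
decompose at 1/4, 1, 9/4; ℳ[f](s) sums the 4 pieces' integrals
segment [0, 1/4) carries t**(3/2); integrate it
the [1/4, 1) slice contributes ∫ t*(2*sqrt(t) + 1)·t^(s-1) dt
the [1, 9/4) slice contributes ∫ t**(3/2)/2·t^(s-1) dt
segment 9/4 to ∞ holds 1/sqrt(t); add its integral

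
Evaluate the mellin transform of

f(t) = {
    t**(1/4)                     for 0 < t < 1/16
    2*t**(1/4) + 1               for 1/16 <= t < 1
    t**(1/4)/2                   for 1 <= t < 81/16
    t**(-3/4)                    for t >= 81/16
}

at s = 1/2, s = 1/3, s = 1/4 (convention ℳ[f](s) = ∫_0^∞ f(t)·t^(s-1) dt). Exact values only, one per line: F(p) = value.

F(1/2) = 33/4
F(1/3) = 2**(2/3)*(-405 + 629*3**(1/3) + 1170*2**(1/3))/420
F(1/4) = 275/36

peel off the power substitution: sqrt(t) on [0, 1/4); 2*sqrt(t) + 1 on [1/4, 1); sqrt(t)/2 on [1, 9/4); …
undo the power substitution: t on [0, 1/2); 2*t + 1 on [1/2, 1); t/2 on [1, 3/2); …
linearity at 1/16, 1, 81/16 turns ℳ[f](s) into 4 summed integrals
the [0, 1/16) slice contributes ∫ t**(1/4)·t^(s-1) dt
the [1/16, 1) slice contributes ∫ (2*t**(1/4) + 1)·t^(s-1) dt
∫ t**(1/4)/2·t^(s-1) over [1, 81/16)
segment 81/16 to ∞ holds t**(-3/4); add its integral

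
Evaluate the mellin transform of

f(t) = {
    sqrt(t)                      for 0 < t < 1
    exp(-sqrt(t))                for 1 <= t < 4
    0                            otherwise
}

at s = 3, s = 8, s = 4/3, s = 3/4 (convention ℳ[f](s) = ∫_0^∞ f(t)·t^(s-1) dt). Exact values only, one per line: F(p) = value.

remove the power substitution first: t on [0, 1); exp(-t) on [1, 2)
breakpoints 1: one integral from each of the 2 segments
[0, 1) adds the kernel integral of sqrt(t)
segment 1 to 4 holds exp(-sqrt(t)); add its integral

F(3) = -1744*exp(-2) + 2/7 + 652*exp(-1)
F(8) = -19324958519296*exp(-2) + 2/17 + 7109254944152*exp(-1)
F(4/3) = -2*uppergamma(8/3, 2) + 6/11 + 2*uppergamma(8/3, 1)
F(3/4) = -2*sqrt(2)*exp(-2) - sqrt(pi)*erfc(sqrt(2)) + sqrt(pi)*erfc(1) + 2*exp(-1) + 4/5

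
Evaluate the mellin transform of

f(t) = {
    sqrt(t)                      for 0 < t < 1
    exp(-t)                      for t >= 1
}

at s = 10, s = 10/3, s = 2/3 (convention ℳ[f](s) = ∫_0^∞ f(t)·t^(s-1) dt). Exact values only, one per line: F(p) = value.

F(10) = 2/21 + 986410*exp(-1)
F(10/3) = 6/23 + uppergamma(10/3, 1)
F(2/3) = uppergamma(2/3, 1) + 6/7

f breaks at 1 into 2 integrals to sum
on [0, 1): add ∫ sqrt(t)·t^(s-1) dt
on [1, ∞): add ∫ exp(-t)·t^(s-1) dt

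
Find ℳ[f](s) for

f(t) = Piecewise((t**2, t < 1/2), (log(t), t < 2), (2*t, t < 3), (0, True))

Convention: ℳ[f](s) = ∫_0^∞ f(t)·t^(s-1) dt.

slice at 1/2, 2, transform all 3 pieces, and sum them
∫ over [0, 1/2) of t**2·t^(s-1) joins the sum
between 1/2 and 2 the integrand is log(t)·t^(s-1)
the [2, 3) slice contributes ∫ 2*t·t^(s-1) dt

(-16*2**(2*s)*s**2*(s + 2) + 4*2**(2*s)*s*(s + 1)*(s + 2)*log(2) - 4*2**(2*s)*(s + 1)*(s + 2) + 24*6**s*s**2*(s + 2) + s**2*(s + 1) + 4*s*(s + 1)*(s + 2)*log(2) + 4*(s + 1)*(s + 2))/(4*2**s*s**2*(s + 1)*(s + 2))
  Re(s) > -2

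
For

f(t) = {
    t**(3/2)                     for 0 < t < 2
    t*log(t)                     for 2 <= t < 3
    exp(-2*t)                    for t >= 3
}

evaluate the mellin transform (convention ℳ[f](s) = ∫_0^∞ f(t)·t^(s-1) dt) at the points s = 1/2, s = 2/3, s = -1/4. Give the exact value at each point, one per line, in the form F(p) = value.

f breaks at 2, 3 into 3 integrals to sum
on [0, 2) integrate f = t**(3/2) against the kernel
∫ over [2, 3) of t*log(t)·t^(s-1) joins the sum
between 3 and ∞ the integrand is exp(-2*t)·t^(s-1)

F(1/2) = -4*sqrt(3)/3 + sqrt(2)*sqrt(pi)*erfc(sqrt(6))/2 + 8*sqrt(2)/9 + 2 + log(3**(2*sqrt(3))/2**(4*sqrt(2)/3))
F(2/3) = -27*3**(2/3)/25 - 6*2**(2/3)*log(2)/5 + 2**(1/3)*uppergamma(2/3, 6)/2 + 18*2**(2/3)/25 + 24*2**(1/6)/13 + 9*3**(2/3)*log(3)/5
F(-1/4) = -16*3**(3/4)/9 + 2**(1/4)*uppergamma(-1/4, 6) + log(3**(4*3**(3/4)/3)/2**(4*2**(3/4)/3)) + 8*2**(1/4)/5 + 16*2**(3/4)/9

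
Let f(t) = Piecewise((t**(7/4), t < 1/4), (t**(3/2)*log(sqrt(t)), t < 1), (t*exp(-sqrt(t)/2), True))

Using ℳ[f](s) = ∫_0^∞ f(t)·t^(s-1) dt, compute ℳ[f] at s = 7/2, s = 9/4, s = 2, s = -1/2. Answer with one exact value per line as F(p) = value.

F(7/2) = -1023/51200 + sqrt(2)/10752 + log(2)/5120 + 68071876*exp(-1/2)
F(9/4) = -7967/230400 + sqrt(2)/7200 + sqrt(2)*log(2)/960 + 20790*sqrt(2)*sqrt(pi)*erfc(sqrt(2)/2) + 58656*exp(-1/2)
F(2) = -127/3136 + sqrt(2)/960 + log(2)/448 + 25324*exp(-1/2)
F(-1/2) = -3/8 + sqrt(2)/10 + log(2)/4 + 4*exp(-1/2)

invert the shared t-power to get t**(3/4) on [0, 1/4); sqrt(t)*log(sqrt(t)) on [1/4, 1); exp(-sqrt(t)/2) on [1, ∞)
undo the power substitution: t**(3/2) on [0, 1/2); t*log(t) on [1/2, 1); exp(-t/2) on [1, ∞)
the 3 pieces separated at 1/4, 1 each add one integral
the [0, 1/4) slice contributes ∫ t**(7/4)·t^(s-1) dt
∫ over [1/4, 1) of t**(3/2)*log(sqrt(t))·t^(s-1) joins the sum
segment [1, ∞) carries t*exp(-sqrt(t)/2); integrate it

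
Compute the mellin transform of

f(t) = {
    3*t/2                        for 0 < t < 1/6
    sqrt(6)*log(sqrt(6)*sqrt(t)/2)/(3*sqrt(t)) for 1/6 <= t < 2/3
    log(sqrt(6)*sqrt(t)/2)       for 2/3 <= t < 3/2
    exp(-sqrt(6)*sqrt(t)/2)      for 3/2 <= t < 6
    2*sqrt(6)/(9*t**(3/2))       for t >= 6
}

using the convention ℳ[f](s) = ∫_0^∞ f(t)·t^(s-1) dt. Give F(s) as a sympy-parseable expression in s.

strip the common scale on t: t on [0, 1/4); log(sqrt(t))/sqrt(t) on [1/4, 1); log(sqrt(t)) on [1, 9/4); …
remove the power substitution first: t**2 on [0, 1/2); log(t)/t on [1/2, 1); log(t) on [1, 3/2); …
decompose at 1/6, 2/3, 3/2, 6; ℳ[f](s) sums the 5 pieces' integrals
the [0, 1/6) slice contributes ∫ 3*t/2·t^(s-1) dt
on [1/6, 2/3): add ∫ sqrt(6)*log(sqrt(6)*sqrt(t)/2)/(3*sqrt(t))·t^(s-1) dt
∫ log(sqrt(6)*sqrt(t)/2)·t^(s-1) over [2/3, 3/2)
on [3/2, 6): add ∫ exp(-sqrt(6)*sqrt(t)/2)·t^(s-1) dt
on [6, ∞): add ∫ 2*sqrt(6)/(9*t**(3/2))·t^(s-1) dt

(432*2**(2*s)*s**2*(2*s - 3)*(2*s + 2)*(4*s**2 - 4*s + 1)*uppergamma(2*s, 3/2) - 432*2**(2*s)*s**2*(2*s - 3)*(2*s + 2)*(4*s**2 - 4*s + 1)*uppergamma(2*s, 3) - 432*2**(2*s)*s**2*(2*s - 3)*(2*s + 2) + 108*2**(2*s)*(2*s - 3)*(2*s + 2)*(4*s**2 - 4*s + 1) - 216*3**(2*s)*s*(2*s - 3)*(2*s + 2)*(4*s**2 - 4*s + 1)*log(2) + 216*3**(2*s)*s*(2*s - 3)*(2*s + 2)*(4*s**2 - 4*s + 1)*log(3) - 108*3**(2*s)*(2*s - 3)*(2*s + 2)*(4*s**2 - 4*s + 1) - 16*6**(2*s)*s**2*(2*s + 2)*(4*s**2 - 4*s + 1) + 1728*s**3*(2*s - 3)*(2*s + 2)*log(2) - 864*s**2*(2*s - 3)*(2*s + 2)*log(2) + 864*s**2*(2*s - 3)*(2*s + 2) + 108*s**2*(2*s - 3)*(4*s**2 - 4*s + 1))/(216*2**(2*s)*(3/2)**s*s**2*(2*s - 3)*(2*s + 2)*(4*s**2 - 4*s + 1))
  -1 < Re(s) < 3/2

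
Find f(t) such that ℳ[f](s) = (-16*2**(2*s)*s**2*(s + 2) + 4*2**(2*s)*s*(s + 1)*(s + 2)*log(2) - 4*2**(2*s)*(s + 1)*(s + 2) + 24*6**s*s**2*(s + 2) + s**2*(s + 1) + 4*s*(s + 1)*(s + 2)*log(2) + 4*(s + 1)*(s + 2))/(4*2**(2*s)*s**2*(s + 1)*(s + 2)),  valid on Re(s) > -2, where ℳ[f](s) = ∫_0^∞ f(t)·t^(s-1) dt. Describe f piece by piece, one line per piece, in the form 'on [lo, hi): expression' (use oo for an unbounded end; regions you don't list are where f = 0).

peel off the common scale on t: t**2 on [0, 1/2); log(t) on [1/2, 2); 2*t on [2, 3)
summing 3 kernel integrals split by 1/4, 1 yields ℳ[f](s)
over [0, 1/4), the kernel integral of 4*t**2 enters the sum
segment [1/4, 1) carries log(2*t); integrate it
piece [1, 3/2): integrate 4*t against the kernel

on [0, 1/4): 4*t**2
on [1/4, 1): log(2*t)
on [1, 3/2): 4*t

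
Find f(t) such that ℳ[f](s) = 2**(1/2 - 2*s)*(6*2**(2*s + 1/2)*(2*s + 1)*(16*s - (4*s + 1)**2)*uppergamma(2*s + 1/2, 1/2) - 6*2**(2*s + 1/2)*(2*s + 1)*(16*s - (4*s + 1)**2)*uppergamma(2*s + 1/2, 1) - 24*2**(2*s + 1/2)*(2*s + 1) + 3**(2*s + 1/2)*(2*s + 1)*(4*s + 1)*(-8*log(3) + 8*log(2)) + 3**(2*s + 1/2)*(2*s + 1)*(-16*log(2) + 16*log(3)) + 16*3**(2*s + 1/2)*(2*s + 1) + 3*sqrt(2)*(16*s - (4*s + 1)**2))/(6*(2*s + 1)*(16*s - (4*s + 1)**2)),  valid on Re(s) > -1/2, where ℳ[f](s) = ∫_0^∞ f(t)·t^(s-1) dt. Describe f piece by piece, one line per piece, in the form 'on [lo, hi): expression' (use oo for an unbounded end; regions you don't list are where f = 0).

strip the power substitution: t on [0, 1/2); sqrt(t)*exp(-t) on [1/2, 1); log(t)/sqrt(t) on [1, 3/2)
the shared t-power comes off first: sqrt(t) on [0, 1/2); exp(-t) on [1/2, 1); log(t)/t on [1, 3/2)
integrate the 3 segments split at 1/4, 1, then add the results
for t in [0, 1/4): the term is ∫ sqrt(t)·t^(s-1)
∫ over [1/4, 1) of t**(1/4)*exp(-sqrt(t))·t^(s-1) joins the sum
between 1 and 9/4 the integrand is log(sqrt(t))/t**(1/4)·t^(s-1)

on [0, 1/4): sqrt(t)
on [1/4, 1): t**(1/4)*exp(-sqrt(t))
on [1, 9/4): log(sqrt(t))/t**(1/4)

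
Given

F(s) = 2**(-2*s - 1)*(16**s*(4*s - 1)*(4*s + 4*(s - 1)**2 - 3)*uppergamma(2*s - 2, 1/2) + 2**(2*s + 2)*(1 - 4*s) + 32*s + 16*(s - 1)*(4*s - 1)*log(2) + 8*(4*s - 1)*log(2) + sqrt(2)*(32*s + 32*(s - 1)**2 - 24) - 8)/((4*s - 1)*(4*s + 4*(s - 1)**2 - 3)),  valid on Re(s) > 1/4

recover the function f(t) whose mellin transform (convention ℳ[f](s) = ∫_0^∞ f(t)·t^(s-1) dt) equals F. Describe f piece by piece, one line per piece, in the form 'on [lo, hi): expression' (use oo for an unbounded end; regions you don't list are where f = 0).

on [0, 1/4): t**(-1/4)
on [1/4, 1): log(sqrt(t))/sqrt(t)
on [1, oo): exp(-sqrt(t)/2)/t

the shared t-power comes off first: t**(3/4) on [0, 1/4); sqrt(t)*log(sqrt(t)) on [1/4, 1); exp(-sqrt(t)/2) on [1, ∞)
peel off the power substitution: t**(3/2) on [0, 1/2); t*log(t) on [1/2, 1); exp(-t/2) on [1, ∞)
slice at 1/4, 1, transform all 3 pieces, and sum them
[0, 1/4) adds the kernel integral of t**(-1/4)
piece [1/4, 1): integrate log(sqrt(t))/sqrt(t) against the kernel
∫ over [1, ∞) of exp(-sqrt(t)/2)/t·t^(s-1) joins the sum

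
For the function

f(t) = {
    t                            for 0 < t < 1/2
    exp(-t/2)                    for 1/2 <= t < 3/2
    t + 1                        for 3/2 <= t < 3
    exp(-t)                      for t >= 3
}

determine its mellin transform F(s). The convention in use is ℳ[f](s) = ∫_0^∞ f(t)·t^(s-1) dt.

(2*2**s*s*(s + 1)*uppergamma(s, 3) - 5*3**s*s - 2*3**s + 2*4**s*s*(s + 1)*uppergamma(s, 1/4) - 2*4**s*s*(s + 1)*uppergamma(s, 3/4) + 8*6**s*s + 2*6**s + s)/(2*2**s*s*(s + 1))
  Re(s) > -1

cuts at 1/2, 3/2, 3: linearity sums the 4 kernel integrals
on [0, 1/2) integrate f = t against the kernel
on [1/2, 3/2): add ∫ exp(-t/2)·t^(s-1) dt
on [3/2, 3) integrate f = (t + 1) against the kernel
[3, ∞) adds the kernel integral of exp(-t)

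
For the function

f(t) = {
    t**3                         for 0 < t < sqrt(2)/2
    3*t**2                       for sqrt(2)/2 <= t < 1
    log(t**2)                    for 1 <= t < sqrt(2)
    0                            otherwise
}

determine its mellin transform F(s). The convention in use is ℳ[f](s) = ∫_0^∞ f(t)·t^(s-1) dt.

invert the power substitution to get t**(3/2) on [0, 1/2); 3*t on [1/2, 1); log(t) on [1, 2)
split f at sqrt(2)/2, 1: ℳ[f](s) collects 3 kernel integrals
over [0, sqrt(2)/2), the kernel integral of t**3 enters the sum
∫ over [sqrt(2)/2, 1) of 3*t**2·t^(s-1) joins the sum
on [1, sqrt(2)) integrate f = log(t**2) against the kernel

(sqrt(2)/2)**s*(12*2**(s/2)*s**2*(s + 3) + 8*2**(s/2)*(s + 2)*(s + 3) + 4*2**s*s*(s + 2)*(s + 3)*log(2) - 8*2**s*(s + 2)*(s + 3) + sqrt(2)*s**2*(s + 2) - 6*s**2*(s + 3))/(4*s**2*(s + 2)*(s + 3))
  Re(s) > -3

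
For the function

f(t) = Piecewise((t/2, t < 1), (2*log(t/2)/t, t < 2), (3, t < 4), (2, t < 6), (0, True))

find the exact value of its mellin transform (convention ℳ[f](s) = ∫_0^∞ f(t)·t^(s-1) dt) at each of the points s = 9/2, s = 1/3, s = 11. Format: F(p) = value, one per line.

reversing the common scale on t: t on [0, 1/2); log(t)/t on [1/2, 1); 3 on [1, 2); …
split f at 1, 2, 4: ℳ[f](s) collects 4 kernel integrals
between 0 and 1 the integrand is t/2·t^(s-1)
between 1 and 2 the integrand is 2*log(t/2)/t·t^(s-1)
for t in [2, 4): the term is ∫ 3·t^(s-1)
between 4 and 6 the integrand is 2·t^(s-1)

F(9/2) = -1760*sqrt(2)/147 + 4*log(2)/7 + 553169/4851 + 576*sqrt(6)
F(1/3) = -45*2**(1/3)/4 - 3*log(2) + 3*2**(2/3) + 39/8 + 6*6**(1/3)
F(11) = log(2)/5 + 437869228439/6600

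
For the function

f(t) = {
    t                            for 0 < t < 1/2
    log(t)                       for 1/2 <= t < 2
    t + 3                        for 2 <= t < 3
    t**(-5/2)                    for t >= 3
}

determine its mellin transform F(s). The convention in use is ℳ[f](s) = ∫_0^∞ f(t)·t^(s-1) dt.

(-270*2**(2*s)*s**2*(2*s - 5) + 54*2**(2*s)*s*(s + 1)*(2*s - 5)*log(2) - 162*2**(2*s)*s*(2*s - 5) - 54*2**(2*s)*(s + 1)*(2*s - 5) - 4*sqrt(3)*6**s*s**2*(s + 1) + 324*6**s*s**2*(2*s - 5) + 162*6**s*s*(2*s - 5) + 27*s**2*(2*s - 5) + 54*s*(s + 1)*(2*s - 5)*log(2) + (2*s - 5)*(54*s + 54))/(54*2**s*s**2*(s + 1)*(2*s - 5))
  -1 < Re(s) < 5/2

decompose at 1/2, 2, 3; ℳ[f](s) sums the 4 pieces' integrals
piece [0, 1/2): integrate t against the kernel
on [1/2, 2) integrate f = log(t) against the kernel
piece [2, 3): integrate (t + 3) against the kernel
between 3 and ∞ the integrand is t**(-5/2)·t^(s-1)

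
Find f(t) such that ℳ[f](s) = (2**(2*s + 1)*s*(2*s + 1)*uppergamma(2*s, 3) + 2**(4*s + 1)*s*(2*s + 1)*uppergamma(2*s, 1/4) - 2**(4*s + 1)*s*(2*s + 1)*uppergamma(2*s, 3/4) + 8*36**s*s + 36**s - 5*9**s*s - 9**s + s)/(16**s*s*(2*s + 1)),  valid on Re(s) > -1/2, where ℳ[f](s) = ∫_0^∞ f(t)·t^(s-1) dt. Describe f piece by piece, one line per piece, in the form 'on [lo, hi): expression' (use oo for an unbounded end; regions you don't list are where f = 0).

undo the power substitution: 2*t on [0, 1/4); exp(-t) on [1/4, 3/4); 2*t + 1 on [3/4, 3/2); …
undo the common scale on t: t on [0, 1/2); exp(-t/2) on [1/2, 3/2); t + 1 on [3/2, 3); …
split f at 1/16, 9/16, 9/4: ℳ[f](s) collects 4 kernel integrals
on [0, 1/16) integrate f = 2*sqrt(t) against the kernel
for t in [1/16, 9/16): the term is ∫ exp(-sqrt(t))·t^(s-1)
over [9/16, 9/4), the kernel integral of (2*sqrt(t) + 1) enters the sum
[9/4, ∞) adds the kernel integral of exp(-2*sqrt(t))

on [0, 1/16): 2*sqrt(t)
on [1/16, 9/16): exp(-sqrt(t))
on [9/16, 9/4): 2*sqrt(t) + 1
on [9/4, oo): exp(-2*sqrt(t))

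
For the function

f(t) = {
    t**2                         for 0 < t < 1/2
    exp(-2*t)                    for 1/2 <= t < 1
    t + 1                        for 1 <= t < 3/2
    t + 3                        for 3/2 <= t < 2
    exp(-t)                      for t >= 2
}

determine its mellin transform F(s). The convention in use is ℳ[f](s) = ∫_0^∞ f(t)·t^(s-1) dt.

integrate the 5 segments split at 1/2, 1, 3/2, 2, then add the results
over [0, 1/2), the kernel integral of t**2 enters the sum
[1/2, 1) adds the kernel integral of exp(-2*t)
on [1, 3/2): add ∫ (t + 1)·t^(s-1) dt
on [3/2, 2): add ∫ (t + 3)·t^(s-1) dt
for t in [2, ∞): the term is ∫ exp(-t)·t^(s-1)

(20*2**(2*s)*s*(s + 2) + 12*2**(2*s)*(s + 2) + 4*2**s*s*(s + 1)*(s + 2)*uppergamma(s, 2) - 8*2**s*s*(s + 2) - 4*2**s*(s + 2) - 8*3**s*s*(s + 2) - 8*3**s*(s + 2) + 4*s*(s + 1)*(s + 2)*uppergamma(s, 1) - 4*s*(s + 1)*(s + 2)*uppergamma(s, 2) + s*(s + 1))/(4*2**s*s*(s + 1)*(s + 2))
  Re(s) > -2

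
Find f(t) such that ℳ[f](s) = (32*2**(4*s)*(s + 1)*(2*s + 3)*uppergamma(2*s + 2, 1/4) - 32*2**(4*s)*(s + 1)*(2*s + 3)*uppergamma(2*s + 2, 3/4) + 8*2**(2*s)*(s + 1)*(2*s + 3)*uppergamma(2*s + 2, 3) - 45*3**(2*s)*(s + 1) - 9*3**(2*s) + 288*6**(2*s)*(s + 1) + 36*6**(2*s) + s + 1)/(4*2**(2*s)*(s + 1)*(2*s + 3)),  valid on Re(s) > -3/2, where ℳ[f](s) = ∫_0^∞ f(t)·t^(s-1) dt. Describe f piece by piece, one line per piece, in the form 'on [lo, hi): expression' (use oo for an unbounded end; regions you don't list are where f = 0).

on [0, 1/4): t**(3/2)
on [1/4, 9/4): t*exp(-sqrt(t)/2)
on [9/4, 9): t*(sqrt(t) + 1)
on [9, oo): t*exp(-sqrt(t))

back out the power substitution: t**3 on [0, 1/2); t**2*exp(-t/2) on [1/2, 3/2); t**2*(t + 1) on [3/2, 3); …
back out the shared t-power: t on [0, 1/2); exp(-t/2) on [1/2, 3/2); t + 1 on [3/2, 3); …
integrate the 4 segments split at 1/4, 9/4, 9, then add the results
∫ over [0, 1/4) of t**(3/2)·t^(s-1) joins the sum
piece [1/4, 9/4): integrate t*exp(-sqrt(t)/2) against the kernel
piece [9/4, 9): integrate t*(sqrt(t) + 1) against the kernel
between 9 and ∞ the integrand is t*exp(-sqrt(t))·t^(s-1)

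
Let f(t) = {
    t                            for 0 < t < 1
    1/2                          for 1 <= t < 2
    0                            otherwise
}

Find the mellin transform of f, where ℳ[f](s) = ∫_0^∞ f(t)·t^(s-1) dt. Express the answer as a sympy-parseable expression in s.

(2**s*(s + 1) + s - 1)/(2*s*(s + 1))
  Re(s) > -1

cuts at 1: linearity sums the 2 kernel integrals
between 0 and 1 the integrand is t·t^(s-1)
between 1 and 2 the integrand is 1/2·t^(s-1)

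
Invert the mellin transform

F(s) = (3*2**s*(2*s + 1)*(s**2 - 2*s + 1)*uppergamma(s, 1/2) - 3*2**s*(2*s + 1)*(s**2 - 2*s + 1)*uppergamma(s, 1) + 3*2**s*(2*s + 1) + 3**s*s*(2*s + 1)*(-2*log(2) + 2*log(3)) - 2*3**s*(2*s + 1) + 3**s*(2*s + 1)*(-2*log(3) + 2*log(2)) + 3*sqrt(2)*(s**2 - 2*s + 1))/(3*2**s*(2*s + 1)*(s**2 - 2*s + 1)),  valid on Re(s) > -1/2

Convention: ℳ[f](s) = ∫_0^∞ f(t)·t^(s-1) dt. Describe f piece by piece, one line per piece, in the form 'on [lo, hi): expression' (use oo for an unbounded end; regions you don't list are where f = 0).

the 3 pieces separated at 1/2, 1 each add one integral
segment [0, 1/2) carries sqrt(t); integrate it
over [1/2, 1), the kernel integral of exp(-t) enters the sum
segment [1, 3/2) carries log(t)/t; integrate it

on [0, 1/2): sqrt(t)
on [1/2, 1): exp(-t)
on [1, 3/2): log(t)/t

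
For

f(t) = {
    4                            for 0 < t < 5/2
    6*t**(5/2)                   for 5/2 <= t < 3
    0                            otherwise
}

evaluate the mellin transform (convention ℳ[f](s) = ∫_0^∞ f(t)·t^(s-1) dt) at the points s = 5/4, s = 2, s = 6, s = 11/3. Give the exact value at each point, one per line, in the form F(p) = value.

treat the 2 regions marked off by 5/2 separately and sum
segment [0, 5/2) carries 4; integrate it
∫ 6*t**(5/2)·t^(s-1) over [5/2, 3)

F(5/4) = -25*2**(1/4)*5**(3/4)/2 + 4*2**(3/4)*5**(1/4) + 216*3**(3/4)/5
F(2) = -625*sqrt(10)/24 + 25/2 + 108*sqrt(3)
F(6) = -1171875*sqrt(10)/2176 + 15625/96 + 78732*sqrt(3)/17
F(11/3) = -140625*2**(5/6)*5**(1/6)/1184 + 375*2**(1/3)*5**(2/3)/44 + 26244*3**(1/6)/37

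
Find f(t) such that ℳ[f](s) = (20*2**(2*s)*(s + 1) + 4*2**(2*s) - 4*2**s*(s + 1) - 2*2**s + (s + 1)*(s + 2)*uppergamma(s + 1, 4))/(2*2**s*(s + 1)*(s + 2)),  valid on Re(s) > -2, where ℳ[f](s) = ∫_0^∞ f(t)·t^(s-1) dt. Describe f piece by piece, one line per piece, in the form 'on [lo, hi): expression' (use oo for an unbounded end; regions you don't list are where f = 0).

on [0, 1): t**2
on [1, 2): t*(2*t + 1)
on [2, oo): t*exp(-2*t)

the shared t-power comes off first: t on [0, 1); 2*t + 1 on [1, 2); exp(-2*t) on [2, ∞)
integrate the 3 segments split at 1, 2, then add the results
on [0, 1) integrate f = t**2 against the kernel
for t in [1, 2): the term is ∫ t*(2*t + 1)·t^(s-1)
between 2 and ∞ the integrand is t*exp(-2*t)·t^(s-1)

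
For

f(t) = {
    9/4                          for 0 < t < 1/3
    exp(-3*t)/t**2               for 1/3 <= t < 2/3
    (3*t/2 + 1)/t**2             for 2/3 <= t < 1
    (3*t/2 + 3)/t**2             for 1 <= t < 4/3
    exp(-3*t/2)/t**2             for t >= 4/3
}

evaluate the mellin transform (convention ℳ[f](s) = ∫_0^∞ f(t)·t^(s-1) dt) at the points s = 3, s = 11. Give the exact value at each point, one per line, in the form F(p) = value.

strip the shared t-power: 9*t/4 on [0, 1/3); exp(-3*t)/t on [1/3, 2/3); (3*t/2 + 1)/t on [2/3, 1); …
strip the shared t-power: 9*t**2/4 on [0, 1/3); exp(-3*t) on [1/3, 2/3); 3*t/2 + 1 on [2/3, 1); …
the common scale on t comes off first: t**2 on [0, 1/2); exp(-2*t) on [1/2, 1); t + 1 on [1, 3/2); …
cuts at 1/3, 2/3, 1, 4/3: linearity sums the 5 kernel integrals
between 0 and 1/3 the integrand is 9/4·t^(s-1)
piece [1/3, 2/3): integrate exp(-3*t)/t**2 against the kernel
[2/3, 1) adds the kernel integral of (3*t/2 + 1)/t**2
∫ over [1, 4/3) of (3*t/2 + 3)/t**2·t^(s-1) joins the sum
∫ exp(-3*t/2)/t**2·t^(s-1) over [4/3, ∞)

F(3) = (12 + 12*E + 85*exp(2))*exp(-2)/36
F(11) = (217009980*E + 267949573*exp(2) + 301364743680)*exp(-2)/38972340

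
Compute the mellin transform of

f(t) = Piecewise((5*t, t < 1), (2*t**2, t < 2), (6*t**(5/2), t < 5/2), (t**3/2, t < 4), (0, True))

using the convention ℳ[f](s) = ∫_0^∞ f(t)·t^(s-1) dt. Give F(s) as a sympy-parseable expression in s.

(4*2**(s + 2)*(s + 1)*(s + 3)*(2*s + 5) - 24*2**(s + 5/2)*(s + 1)*(s + 2)*(s + 3) + 4**(s + 3)*(s + 1)*(s + 2)*(2*s + 5) + 24*(5/2)**(s + 5/2)*(s + 1)*(s + 2)*(s + 3) - (5/2)**(s + 3)*(s + 1)*(s + 2)*(2*s + 5) - 4*(s + 1)*(s + 3)*(2*s + 5) + 10*(s + 2)*(s + 3)*(2*s + 5))/(2*(s + 1)*(s + 2)*(s + 3)*(2*s + 5))
  Re(s) > -1

decompose at 1, 2, 5/2; ℳ[f](s) sums the 4 pieces' integrals
segment 0 to 1 holds 5*t; add its integral
∫ 2*t**2·t^(s-1) over [1, 2)
over [2, 5/2), the kernel integral of 6*t**(5/2) enters the sum
∫ over [5/2, 4) of t**3/2·t^(s-1) joins the sum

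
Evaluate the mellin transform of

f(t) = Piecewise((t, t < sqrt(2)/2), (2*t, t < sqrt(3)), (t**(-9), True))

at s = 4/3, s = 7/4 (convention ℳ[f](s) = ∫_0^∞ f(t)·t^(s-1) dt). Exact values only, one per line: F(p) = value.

reversing the shared t-power: t**2 on [0, sqrt(2)/2); 2*t**2 on [sqrt(2)/2, sqrt(3)); t**(-8) on [sqrt(3), ∞)
back out the power substitution: t on [0, 1/2); 2*t on [1/2, 3); t**(-4) on [3, ∞)
the 3 pieces separated at sqrt(2)/2, sqrt(3) each add one integral
∫ over [0, sqrt(2)/2) of t·t^(s-1) joins the sum
on [sqrt(2)/2, sqrt(3)): add ∫ 2*t·t^(s-1) dt
on [sqrt(3), ∞) integrate f = t**(-9) against the kernel

F(4/3) = 2**(5/6)*(-1863 + 22370*6**(1/6))/17388
F(7/4) = 2**(5/8)*(-2349 + 28210*6**(3/8))/25839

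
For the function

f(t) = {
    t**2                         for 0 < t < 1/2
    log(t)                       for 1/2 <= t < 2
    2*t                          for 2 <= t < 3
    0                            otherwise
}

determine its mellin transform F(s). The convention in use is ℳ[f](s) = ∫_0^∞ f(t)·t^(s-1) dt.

f breaks at 1/2, 2 into 3 integrals to sum
over [0, 1/2), the kernel integral of t**2 enters the sum
for t in [1/2, 2): the term is ∫ log(t)·t^(s-1)
the [2, 3) slice contributes ∫ 2*t·t^(s-1) dt

(-16*2**(2*s)*s**2*(s + 2) + 4*2**(2*s)*s*(s + 1)*(s + 2)*log(2) - 4*2**(2*s)*(s + 1)*(s + 2) + 24*6**s*s**2*(s + 2) + s**2*(s + 1) + 4*s*(s + 1)*(s + 2)*log(2) + 4*(s + 1)*(s + 2))/(4*2**s*s**2*(s + 1)*(s + 2))
  Re(s) > -2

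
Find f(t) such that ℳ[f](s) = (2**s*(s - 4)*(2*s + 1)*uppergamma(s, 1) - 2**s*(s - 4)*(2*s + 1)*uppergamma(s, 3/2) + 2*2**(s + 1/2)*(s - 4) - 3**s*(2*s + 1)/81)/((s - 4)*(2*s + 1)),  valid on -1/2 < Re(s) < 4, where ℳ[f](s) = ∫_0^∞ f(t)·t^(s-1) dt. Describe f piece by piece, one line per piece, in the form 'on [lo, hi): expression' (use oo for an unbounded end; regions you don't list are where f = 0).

integrate the 3 segments split at 2, 3, then add the results
∫ sqrt(t)·t^(s-1) over [0, 2)
segment 2 to 3 holds exp(-t/2); add its integral
on [3, ∞): add ∫ t**(-4)·t^(s-1) dt

on [0, 2): sqrt(t)
on [2, 3): exp(-t/2)
on [3, oo): t**(-4)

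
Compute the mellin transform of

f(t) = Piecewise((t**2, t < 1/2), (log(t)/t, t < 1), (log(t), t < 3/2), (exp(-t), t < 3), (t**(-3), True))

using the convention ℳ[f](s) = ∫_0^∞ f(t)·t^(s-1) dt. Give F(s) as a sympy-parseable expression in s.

(108*2**s*s**2*(s - 3)*(s + 2)*(s**2 - 2*s + 1)*uppergamma(s, 3/2) - 108*2**s*s**2*(s - 3)*(s + 2)*(s**2 - 2*s + 1)*uppergamma(s, 3) - 108*2**s*s**2*(s - 3)*(s + 2) + 108*2**s*(s - 3)*(s + 2)*(s**2 - 2*s + 1) - 108*3**s*s*(s - 3)*(s + 2)*(s**2 - 2*s + 1)*log(2) + 108*3**s*s*(s - 3)*(s + 2)*(s**2 - 2*s + 1)*log(3) - 108*3**s*(s - 3)*(s + 2)*(s**2 - 2*s + 1) - 4*6**s*s**2*(s + 2)*(s**2 - 2*s + 1) + 216*s**3*(s - 3)*(s + 2)*log(2) - 216*s**2*(s - 3)*(s + 2)*log(2) + 216*s**2*(s - 3)*(s + 2) + 27*s**2*(s - 3)*(s**2 - 2*s + 1))/(108*2**s*s**2*(s - 3)*(s + 2)*(s**2 - 2*s + 1))
  -2 < Re(s) < 3

breakpoints 1/2, 1, 3/2, 3: one integral from each of the 5 segments
on [0, 1/2): add ∫ t**2·t^(s-1) dt
on [1/2, 1) integrate f = log(t)/t against the kernel
the [1, 3/2) slice contributes ∫ log(t)·t^(s-1) dt
for t in [3/2, 3): the term is ∫ exp(-t)·t^(s-1)
∫ t**(-3)·t^(s-1) over [3, ∞)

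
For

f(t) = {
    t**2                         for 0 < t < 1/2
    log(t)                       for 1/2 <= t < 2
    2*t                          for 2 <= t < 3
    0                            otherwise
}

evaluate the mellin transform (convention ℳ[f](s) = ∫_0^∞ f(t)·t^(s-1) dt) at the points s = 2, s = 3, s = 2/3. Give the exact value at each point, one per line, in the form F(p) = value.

F(2) = 17*log(2)/8 + 2255/192
F(3) = 65*log(2)/24 + 5061/160
F(2/3) = 3*2**(1/3)*(-496*2**(1/3) + 125 + log(2**(80 + 160*2**(1/3))) + 192*6**(2/3))/320

f breaks at 1/2, 2 into 3 integrals to sum
segment 0 to 1/2 holds t**2; add its integral
the [1/2, 2) slice contributes ∫ log(t)·t^(s-1) dt
[2, 3) adds the kernel integral of 2*t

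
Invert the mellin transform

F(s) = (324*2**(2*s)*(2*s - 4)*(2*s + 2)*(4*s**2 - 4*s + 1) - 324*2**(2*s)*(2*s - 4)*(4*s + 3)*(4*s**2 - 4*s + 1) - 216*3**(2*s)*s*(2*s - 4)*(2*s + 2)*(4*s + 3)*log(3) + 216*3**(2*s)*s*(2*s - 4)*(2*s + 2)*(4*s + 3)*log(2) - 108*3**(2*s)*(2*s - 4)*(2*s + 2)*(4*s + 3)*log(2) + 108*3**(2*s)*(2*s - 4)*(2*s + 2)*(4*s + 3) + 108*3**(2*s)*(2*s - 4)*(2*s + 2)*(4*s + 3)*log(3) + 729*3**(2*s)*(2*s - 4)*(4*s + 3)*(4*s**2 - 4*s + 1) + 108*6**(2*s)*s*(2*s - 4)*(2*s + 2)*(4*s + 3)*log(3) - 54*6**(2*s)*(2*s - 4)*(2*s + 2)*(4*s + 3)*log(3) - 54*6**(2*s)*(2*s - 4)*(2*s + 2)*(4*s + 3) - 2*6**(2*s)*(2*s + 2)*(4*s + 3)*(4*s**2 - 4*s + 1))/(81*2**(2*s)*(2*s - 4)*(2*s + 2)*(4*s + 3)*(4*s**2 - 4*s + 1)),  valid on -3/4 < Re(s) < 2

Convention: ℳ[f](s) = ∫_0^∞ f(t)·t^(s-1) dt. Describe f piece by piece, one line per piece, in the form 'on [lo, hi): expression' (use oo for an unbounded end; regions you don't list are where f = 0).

on [0, 1): t**(3/4)
on [1, 9/4): 2*t
on [9/4, 9): log(sqrt(t))/sqrt(t)
on [9, oo): t**(-2)

back out the power substitution: t**(3/2) on [0, 1); 2*t**2 on [1, 3/2); log(t)/t on [3/2, 3); …
summing 4 kernel integrals split by 1, 9/4, 9 yields ℳ[f](s)
segment [0, 1) carries t**(3/4); integrate it
on [1, 9/4) integrate f = 2*t against the kernel
over [9/4, 9), the kernel integral of log(sqrt(t))/sqrt(t) enters the sum
[9, ∞) adds the kernel integral of t**(-2)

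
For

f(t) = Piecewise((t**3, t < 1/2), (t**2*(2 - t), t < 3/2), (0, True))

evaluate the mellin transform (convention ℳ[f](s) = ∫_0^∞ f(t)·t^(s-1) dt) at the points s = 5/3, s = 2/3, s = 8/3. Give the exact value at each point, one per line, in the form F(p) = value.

remove the shared t-power first: t on [0, 1/2); 2 - t on [1/2, 3/2)
the 2 pieces separated at 1/2 each add one integral
∫ t**3·t^(s-1) over [0, 1/2)
the [1/2, 3/2) slice contributes ∫ t**2*(2 - t)·t^(s-1) dt

F(5/3) = 3*2**(1/3)*(-34 + 621*3**(2/3))/4928
F(2/3) = 3*2**(1/3)*(-7 + 45*3**(2/3))/352
F(8/3) = 3*2**(1/3)*(-20 + 1053*3**(2/3))/7616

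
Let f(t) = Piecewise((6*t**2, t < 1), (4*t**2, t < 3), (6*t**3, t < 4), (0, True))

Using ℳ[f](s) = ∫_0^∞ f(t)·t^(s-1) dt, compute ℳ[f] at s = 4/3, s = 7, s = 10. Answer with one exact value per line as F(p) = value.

F(4/3) = -5184*3**(1/3)/65 + 3/5 + 4608*2**(2/3)/13
F(7) = 27110899/45
F(10) = 2372340955/78

f breaks at 1, 3 into 3 integrals to sum
the [0, 1) slice contributes ∫ 6*t**2·t^(s-1) dt
[1, 3) adds the kernel integral of 4*t**2
segment 3 to 4 holds 6*t**3; add its integral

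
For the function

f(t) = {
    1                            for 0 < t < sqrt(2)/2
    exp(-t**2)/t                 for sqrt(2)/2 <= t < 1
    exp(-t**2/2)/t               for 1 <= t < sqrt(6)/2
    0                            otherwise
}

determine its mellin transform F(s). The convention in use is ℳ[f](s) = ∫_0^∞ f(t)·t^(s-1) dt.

undo the power substitution: 1 on [0, 1/2); exp(-t)/sqrt(t) on [1/2, 1); exp(-t/2)/sqrt(t) on [1, 3/2)
reversing the shared t-power: 1/sqrt(t) on [0, 1/2); exp(-t)/t on [1/2, 1); exp(-t/2)/t on [1, 3/2)
reversing the shared t-power: sqrt(t) on [0, 1/2); exp(-t) on [1/2, 1); exp(-t/2) on [1, 3/2)
the 3 pieces separated at sqrt(2)/2, 1 each add one integral
the [0, sqrt(2)/2) slice contributes ∫ 1·t^(s-1) dt
segment sqrt(2)/2 to 1 holds exp(-t**2)/t; add its integral
∫ exp(-t**2/2)/t·t^(s-1) over [1, sqrt(6)/2)

sqrt(2)*2**(s/2)*uppergamma(s/2 - 1/2, 1/2)/4 - sqrt(2)*2**(s/2)*uppergamma(s/2 - 1/2, 3/4)/4 + uppergamma(s/2 - 1/2, 1/2)/2 - uppergamma(s/2 - 1/2, 1)/2 + 1/(2**(s/2)*s)
  Re(s) > 0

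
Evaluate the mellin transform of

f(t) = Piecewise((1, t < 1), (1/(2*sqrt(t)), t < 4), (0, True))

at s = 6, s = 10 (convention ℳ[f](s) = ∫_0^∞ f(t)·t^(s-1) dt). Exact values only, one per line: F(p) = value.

invert the power substitution to get 1 on [0, 1); 1/(2*t) on [1, 2)
invert the shared t-power to get t on [0, 1); 1/2 on [1, 2)
f breaks at 1 into 2 integrals to sum
segment [0, 1) carries 1; integrate it
∫ over [1, 4) of 1/(2*sqrt(t))·t^(s-1) joins the sum

F(6) = 12293/66
F(10) = 5242889/190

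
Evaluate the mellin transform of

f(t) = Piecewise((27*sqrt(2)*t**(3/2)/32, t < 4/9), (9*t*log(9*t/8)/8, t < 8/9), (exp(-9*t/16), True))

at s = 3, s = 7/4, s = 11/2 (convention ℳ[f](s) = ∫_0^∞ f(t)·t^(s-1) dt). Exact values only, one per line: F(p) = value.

strip the common scale on t: 3*sqrt(3)*t**(3/2)/8 on [0, 2/3); 3*t*log(3*t/4)/4 on [2/3, 4/3); exp(-3*t/8) on [4/3, ∞)
reversing the common scale on t: 3*sqrt(6)*t**(3/2)/4 on [0, 1/3); 3*t*log(3*t/2)/2 on [1/3, 2/3); exp(-3*t/4) on [2/3, ∞)
remove the common scale on t first: t**(3/2) on [0, 1/2); t*log(t) on [1/2, 1); exp(-t/2) on [1, ∞)
split f at 4/9, 8/9: ℳ[f](s) collects 3 kernel integrals
between 0 and 4/9 the integrand is 27*sqrt(2)*t**(3/2)/32·t^(s-1)
segment [4/9, 8/9) carries 9*t*log(9*t/8)/8; integrate it
on [8/9, ∞) integrate f = exp(-9*t/16) against the kernel

F(3) = 2*((-135 + 16*sqrt(2) + 36*log(2))*exp(1/2) + 59904)*exp(-1/2)/6561
F(7/4) = 8*sqrt(6)*(-416*2**(3/4) + 104 + 121*sqrt(2) + 286*log(2) + 12584*sqrt(2)*uppergamma(7/4, 1/2))/127413
F(11/2) = 512*((-3415*sqrt(2) + 56 + 364*log(2) + 286191360*sqrt(pi)*erfc(sqrt(2)/2))*exp(1/2) + 403696384*sqrt(2))*exp(-1/2)/209564901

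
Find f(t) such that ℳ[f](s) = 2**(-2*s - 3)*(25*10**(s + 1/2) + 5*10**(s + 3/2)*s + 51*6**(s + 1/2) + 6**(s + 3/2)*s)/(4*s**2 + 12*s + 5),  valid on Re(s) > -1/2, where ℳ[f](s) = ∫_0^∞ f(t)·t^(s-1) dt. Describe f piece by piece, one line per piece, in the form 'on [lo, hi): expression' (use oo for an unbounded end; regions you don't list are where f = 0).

on [0, 3/2): 3*sqrt(t)/2
on [3/2, 5/2): t**(5/2)/2

linearity at 3/2 turns ℳ[f](s) into 2 summed integrals
∫ 3*sqrt(t)/2·t^(s-1) over [0, 3/2)
segment 3/2 to 5/2 holds t**(5/2)/2; add its integral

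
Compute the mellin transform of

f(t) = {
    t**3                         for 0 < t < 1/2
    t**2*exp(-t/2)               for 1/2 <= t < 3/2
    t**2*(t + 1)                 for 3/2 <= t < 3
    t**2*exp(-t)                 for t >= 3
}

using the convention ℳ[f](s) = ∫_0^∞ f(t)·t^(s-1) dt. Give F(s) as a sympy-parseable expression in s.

(32*2**(2*s)*(s + 2)*(s + 3)*uppergamma(s + 2, 1/4) - 32*2**(2*s)*(s + 2)*(s + 3)*uppergamma(s + 2, 3/4) + 8*2**s*(s + 2)*(s + 3)*uppergamma(s + 2, 3) - 45*3**s*(s + 2) - 18*3**s + 288*6**s*(s + 2) + 72*6**s + s + 2)/(8*2**s*(s + 2)*(s + 3))
  Re(s) > -3

the shared t-power comes off first: t on [0, 1/2); exp(-t/2) on [1/2, 3/2); t + 1 on [3/2, 3); …
summing 4 kernel integrals split by 1/2, 3/2, 3 yields ℳ[f](s)
segment [0, 1/2) carries t**3; integrate it
segment 1/2 to 3/2 holds t**2*exp(-t/2); add its integral
on [3/2, 3) integrate f = t**2*(t + 1) against the kernel
piece [3, ∞): integrate t**2*exp(-t) against the kernel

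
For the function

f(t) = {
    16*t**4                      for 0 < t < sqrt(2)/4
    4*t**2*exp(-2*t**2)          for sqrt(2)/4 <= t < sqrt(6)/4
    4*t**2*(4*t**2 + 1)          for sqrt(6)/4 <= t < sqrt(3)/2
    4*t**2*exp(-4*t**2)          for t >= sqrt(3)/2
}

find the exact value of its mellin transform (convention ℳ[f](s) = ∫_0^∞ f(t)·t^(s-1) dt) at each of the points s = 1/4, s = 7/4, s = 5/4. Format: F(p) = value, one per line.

peel off the common scale on t: t**4 on [0, sqrt(2)/2); t**2*exp(-t**2/2) on [sqrt(2)/2, sqrt(6)/2); t**2*(t**2 + 1) on [sqrt(6)/2, sqrt(3)); …
peel off the shared t-power: t**2 on [0, sqrt(2)/2); exp(-t**2/2) on [sqrt(2)/2, sqrt(6)/2); t**2 + 1 on [sqrt(6)/2, sqrt(3)); …
undo the power substitution: t on [0, 1/2); exp(-t/2) on [1/2, 3/2); t + 1 on [3/2, 3); …
treat the 4 regions marked off by sqrt(2)/4, sqrt(6)/4, sqrt(3)/2 separately and sum
between 0 and sqrt(2)/4 the integrand is 16*t**4·t^(s-1)
on [sqrt(2)/4, sqrt(6)/4): add ∫ 4*t**2*exp(-2*t**2)·t^(s-1) dt
∫ over [sqrt(6)/4, sqrt(3)/2) of 4*t**2*(4*t**2 + 1)·t^(s-1) joins the sum
on [sqrt(3)/2, ∞) integrate f = 4*t**2*exp(-4*t**2) against the kernel

F(1/4) = 2**(5/8)*(-122*3**(1/8) - 102*2**(1/4)*uppergamma(9/8, 3/4) + 51*2**(1/8)*uppergamma(9/8, 3) + 6 + 102*2**(1/4)*uppergamma(9/8, 1/4) + 352*6**(1/8))/204
F(7/4) = 2**(3/8)*(-460*2**(3/4)*uppergamma(15/8, 3/4) - 182*3**(7/8) + 10 + 115*2**(7/8)*uppergamma(15/8, 3) + 460*2**(3/4)*uppergamma(15/8, 1/4) + 544*6**(7/8))/1840
F(5/4) = 2**(1/8)*(-486*3**(5/8) - 1092*2**(1/4)*uppergamma(13/8, 3/4) + 26 + 273*2**(5/8)*uppergamma(13/8, 3) + 1092*2**(1/4)*uppergamma(13/8, 1/4) + 1440*6**(5/8))/2184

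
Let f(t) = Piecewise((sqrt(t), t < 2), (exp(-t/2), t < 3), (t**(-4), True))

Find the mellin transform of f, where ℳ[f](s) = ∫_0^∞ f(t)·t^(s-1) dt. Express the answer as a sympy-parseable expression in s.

linearity at 2, 3 turns ℳ[f](s) into 3 summed integrals
on [0, 2) integrate f = sqrt(t) against the kernel
the [2, 3) slice contributes ∫ exp(-t/2)·t^(s-1) dt
∫ t**(-4)·t^(s-1) over [3, ∞)

(2**s*(s - 4)*(2*s + 1)*uppergamma(s, 1) - 2**s*(s - 4)*(2*s + 1)*uppergamma(s, 3/2) + 2*2**(s + 1/2)*(s - 4) - 3**s*(2*s + 1)/81)/((s - 4)*(2*s + 1))
  -1/2 < Re(s) < 4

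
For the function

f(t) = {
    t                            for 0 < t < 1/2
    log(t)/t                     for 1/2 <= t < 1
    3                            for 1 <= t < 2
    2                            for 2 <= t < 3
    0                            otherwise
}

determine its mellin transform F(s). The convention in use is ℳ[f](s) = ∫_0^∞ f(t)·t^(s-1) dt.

(2*2**(2*s)*(s + 1)*(s**2 - 2*s + 1) - 2*2**s*s*(s + 1) - 6*2**s*(s + 1)*(s**2 - 2*s + 1) + 4*6**s*(s + 1)*(s**2 - 2*s + 1) + 4*s**2*(s + 1)*log(2) - 4*s*(s + 1)*log(2) + 4*s*(s + 1) + s*(s**2 - 2*s + 1))/(2*2**s*s*(s + 1)*(s**2 - 2*s + 1))
  Re(s) > -1

cuts at 1/2, 1, 2: linearity sums the 4 kernel integrals
segment 0 to 1/2 holds t; add its integral
[1/2, 1) adds the kernel integral of log(t)/t
[1, 2) adds the kernel integral of 3
for t in [2, 3): the term is ∫ 2·t^(s-1)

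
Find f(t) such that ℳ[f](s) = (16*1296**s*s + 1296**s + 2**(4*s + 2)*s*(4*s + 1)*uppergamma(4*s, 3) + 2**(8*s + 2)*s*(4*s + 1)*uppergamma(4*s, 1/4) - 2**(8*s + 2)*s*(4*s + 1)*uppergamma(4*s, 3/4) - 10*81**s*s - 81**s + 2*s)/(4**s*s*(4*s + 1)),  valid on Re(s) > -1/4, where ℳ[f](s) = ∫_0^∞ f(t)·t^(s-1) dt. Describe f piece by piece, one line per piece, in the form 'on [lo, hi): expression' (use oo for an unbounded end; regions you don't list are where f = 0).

back out the power substitution: sqrt(2)*sqrt(t)/2 on [0, 1/2); exp(-sqrt(2)*sqrt(t)/4) on [1/2, 9/2); sqrt(2)*sqrt(t)/2 + 1 on [9/2, 18); …
peel off the common scale on t: sqrt(t) on [0, 1/4); exp(-sqrt(t)/2) on [1/4, 9/4); sqrt(t) + 1 on [9/4, 9); …
reversing the power substitution: t on [0, 1/2); exp(-t/2) on [1/2, 3/2); t + 1 on [3/2, 3); …
slice at 1/4, 81/4, 324, transform all 4 pieces, and sum them
segment [0, 1/4) carries sqrt(2)*t**(1/4)/2; integrate it
on [1/4, 81/4) integrate f = exp(-sqrt(2)*t**(1/4)/4) against the kernel
for t in [81/4, 324): the term is ∫ (sqrt(2)*t**(1/4)/2 + 1)·t^(s-1)
∫ over [324, ∞) of exp(-sqrt(2)*t**(1/4)/2)·t^(s-1) joins the sum

on [0, 1/4): sqrt(2)*t**(1/4)/2
on [1/4, 81/4): exp(-sqrt(2)*t**(1/4)/4)
on [81/4, 324): sqrt(2)*t**(1/4)/2 + 1
on [324, oo): exp(-sqrt(2)*t**(1/4)/2)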